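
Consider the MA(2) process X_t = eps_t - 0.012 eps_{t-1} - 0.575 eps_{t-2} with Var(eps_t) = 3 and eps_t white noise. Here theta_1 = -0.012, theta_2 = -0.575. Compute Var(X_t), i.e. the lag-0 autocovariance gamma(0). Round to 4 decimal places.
\gamma(0) = 3.9923

For an MA(q) process X_t = eps_t + sum_i theta_i eps_{t-i} with
Var(eps_t) = sigma^2, the variance is
  gamma(0) = sigma^2 * (1 + sum_i theta_i^2).
  sum_i theta_i^2 = (-0.012)^2 + (-0.575)^2 = 0.000144 + 0.330625 = 0.330769.
  gamma(0) = 3 * (1 + 0.330769) = 3 * 1.330769 = 3.992307, which rounds to 3.9923.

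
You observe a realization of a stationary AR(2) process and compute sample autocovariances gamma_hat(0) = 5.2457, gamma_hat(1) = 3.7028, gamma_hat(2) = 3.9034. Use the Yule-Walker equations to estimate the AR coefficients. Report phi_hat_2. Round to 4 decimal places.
\hat\phi_{2} = 0.4900

The Yule-Walker equations for an AR(p) process read, in matrix form,
  Gamma_p phi = r_p,   with   (Gamma_p)_{ij} = gamma(|i - j|),
                       (r_p)_i = gamma(i),   i,j = 1..p.
Substitute the sample gammas (Toeplitz matrix and right-hand side of size 2):
  Gamma_p = [[5.2457, 3.7028], [3.7028, 5.2457]]
  r_p     = [3.7028, 3.9034]
Written out:
  5.2457 phi_1 + 3.7028 phi_2 = 3.7028
  3.7028 phi_1 + 5.2457 phi_2 = 3.9034
Solve by Cramer's rule:
  det = gamma(0)^2 - gamma(1)^2 = (5.2457)^2 - (3.7028)^2 = 27.51736849 - 13.71072784 = 13.80664065
  phi_hat_1 = [gamma(1) gamma(0) - gamma(1) gamma(2)] / det = [(3.7028)(5.2457) - (3.7028)(3.9034)] / 13.80664065 = 4.97026844 / 13.80664065 = 0.36
  phi_hat_2 = [gamma(0) gamma(2) - gamma(1)^2] / det = [(5.2457)(3.9034) - (3.7028)^2] / 13.80664065 = 6.76533754 / 13.80664065 = 0.49
So phi_hat = [0.3600, 0.4900].
Therefore phi_hat_2 = 0.4900.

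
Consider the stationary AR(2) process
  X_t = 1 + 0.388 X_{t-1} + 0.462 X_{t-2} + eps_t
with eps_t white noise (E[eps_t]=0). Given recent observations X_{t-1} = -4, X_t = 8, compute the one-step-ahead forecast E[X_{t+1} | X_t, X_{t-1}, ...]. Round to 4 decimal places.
E[X_{t+1} \mid \mathcal F_t] = 2.2560

For an AR(p) model X_t = c + sum_i phi_i X_{t-i} + eps_t, the
one-step-ahead conditional mean is
  E[X_{t+1} | X_t, ...] = c + sum_i phi_i X_{t+1-i}.
Substitute known values:
  E[X_{t+1} | ...] = 1 + (0.388) * (8) + (0.462) * (-4)
                   = 2.2560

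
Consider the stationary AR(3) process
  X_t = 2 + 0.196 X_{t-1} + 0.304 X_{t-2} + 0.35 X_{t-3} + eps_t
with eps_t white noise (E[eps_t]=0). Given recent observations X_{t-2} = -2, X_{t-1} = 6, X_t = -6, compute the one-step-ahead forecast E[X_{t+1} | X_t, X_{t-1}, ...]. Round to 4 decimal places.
E[X_{t+1} \mid \mathcal F_t] = 1.9480

For an AR(p) model X_t = c + sum_i phi_i X_{t-i} + eps_t, the
one-step-ahead conditional mean is
  E[X_{t+1} | X_t, ...] = c + sum_i phi_i X_{t+1-i}.
Substitute known values:
  E[X_{t+1} | ...] = 2 + (0.196) * (-6) + (0.304) * (6) + (0.35) * (-2)
                   = 1.9480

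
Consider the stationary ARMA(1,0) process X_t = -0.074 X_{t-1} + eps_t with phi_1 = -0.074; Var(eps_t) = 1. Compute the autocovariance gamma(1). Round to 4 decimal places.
\gamma(1) = -0.0744

Multiply the model equation by X_{t-k} and take expectations. With theta_0 = psi_0 = 1 and psi_j the MA(infinity) weights, this gives
  gamma(k) - sum_i phi_i gamma(k-i) = c_k,
  c_k = sigma^2 * sum_{j=k..q} theta_j psi_{j-k}   (c_k = 0 for k > q),
using gamma(-m) = gamma(m).
Pure AR (q = 0): c_0 = sigma^2 = 1, c_k = 0 for k >= 1.
Equations for k = 0 and k = 1 (AR order 1):
  gamma(0) = phi_1 gamma(1) + c_0
  gamma(1) = phi_1 gamma(0) + c_1
Substituting the second into the first: gamma(0) (1 - phi_1^2) = c_0 + phi_1 c_1, so
  gamma(0) = c_0 / (1 - phi_1^2) = 1 / (1 - (-0.074)^2) = 1 / 0.994524 = 1.005506.
  gamma(1) = phi_1 gamma(0) = (-0.074)(1.005506) = -0.074407.
Therefore gamma(1) = -0.0744 (to 4 decimal places).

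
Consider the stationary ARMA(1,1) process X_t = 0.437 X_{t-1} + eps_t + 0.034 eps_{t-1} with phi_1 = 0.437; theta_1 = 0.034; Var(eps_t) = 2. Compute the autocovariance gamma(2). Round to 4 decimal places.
\gamma(2) = 0.5164

Multiply the model equation by X_{t-k} and take expectations. With theta_0 = psi_0 = 1 and psi_j the MA(infinity) weights, this gives
  gamma(k) - sum_i phi_i gamma(k-i) = c_k,
  c_k = sigma^2 * sum_{j=k..q} theta_j psi_{j-k}   (c_k = 0 for k > q),
using gamma(-m) = gamma(m).
psi-weights needed (psi_j = theta_j + sum_i phi_i psi_{j-i}):
  psi_1 = theta_1 + phi_1 = 0.034 + (0.437) = 0.471
Right-hand sides:
  c_0 = sigma^2 (1 + theta_1 psi_1) = 2 * (1 + (0.034)(0.471)) = 2 * 1.016014 = 2.032028
  c_1 = sigma^2 theta_1 = 2 * (0.034) = 0.068
  c_2 = 0
Equations for k = 0 and k = 1 (AR order 1):
  gamma(0) = phi_1 gamma(1) + c_0
  gamma(1) = phi_1 gamma(0) + c_1
Substituting the second into the first: gamma(0) (1 - phi_1^2) = c_0 + phi_1 c_1, so
  gamma(0) = (c_0 + phi_1 c_1) / (1 - phi_1^2) = (2.032028 + (0.437)(0.068)) / (1 - (0.437)^2) = 2.061744 / 0.809031 = 2.548412.
  gamma(1) = phi_1 gamma(0) + c_1 = (0.437)(2.548412) + (0.068) = 1.181656.
For k = 2 (> q): gamma(2) = phi_1 gamma(1) = (0.437)(1.181656) = 0.516384.
Therefore gamma(2) = 0.5164 (to 4 decimal places).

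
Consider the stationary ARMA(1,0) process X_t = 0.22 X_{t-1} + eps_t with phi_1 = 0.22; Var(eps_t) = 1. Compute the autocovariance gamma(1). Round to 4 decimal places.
\gamma(1) = 0.2312

Multiply the model equation by X_{t-k} and take expectations. With theta_0 = psi_0 = 1 and psi_j the MA(infinity) weights, this gives
  gamma(k) - sum_i phi_i gamma(k-i) = c_k,
  c_k = sigma^2 * sum_{j=k..q} theta_j psi_{j-k}   (c_k = 0 for k > q),
using gamma(-m) = gamma(m).
Pure AR (q = 0): c_0 = sigma^2 = 1, c_k = 0 for k >= 1.
Equations for k = 0 and k = 1 (AR order 1):
  gamma(0) = phi_1 gamma(1) + c_0
  gamma(1) = phi_1 gamma(0) + c_1
Substituting the second into the first: gamma(0) (1 - phi_1^2) = c_0 + phi_1 c_1, so
  gamma(0) = c_0 / (1 - phi_1^2) = 1 / (1 - (0.22)^2) = 1 / 0.9516 = 1.050862.
  gamma(1) = phi_1 gamma(0) = (0.22)(1.050862) = 0.23119.
Therefore gamma(1) = 0.2312 (to 4 decimal places).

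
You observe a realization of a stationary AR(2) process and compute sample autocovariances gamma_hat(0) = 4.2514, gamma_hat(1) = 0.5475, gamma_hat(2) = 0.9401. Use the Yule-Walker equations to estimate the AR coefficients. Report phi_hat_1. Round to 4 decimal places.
\hat\phi_{1} = 0.1020

The Yule-Walker equations for an AR(p) process read, in matrix form,
  Gamma_p phi = r_p,   with   (Gamma_p)_{ij} = gamma(|i - j|),
                       (r_p)_i = gamma(i),   i,j = 1..p.
Substitute the sample gammas (Toeplitz matrix and right-hand side of size 2):
  Gamma_p = [[4.2514, 0.5475], [0.5475, 4.2514]]
  r_p     = [0.5475, 0.9401]
Written out:
  4.2514 phi_1 + 0.5475 phi_2 = 0.5475
  0.5475 phi_1 + 4.2514 phi_2 = 0.9401
Solve by Cramer's rule:
  det = gamma(0)^2 - gamma(1)^2 = (4.2514)^2 - (0.5475)^2 = 18.07440196 - 0.29975625 = 17.77464571
  phi_hat_1 = [gamma(1) gamma(0) - gamma(1) gamma(2)] / det = [(0.5475)(4.2514) - (0.5475)(0.9401)] / 17.77464571 = 1.81293675 / 17.77464571 = 0.102
  phi_hat_2 = [gamma(0) gamma(2) - gamma(1)^2] / det = [(4.2514)(0.9401) - (0.5475)^2] / 17.77464571 = 3.69698489 / 17.77464571 = 0.208
So phi_hat = [0.1020, 0.2080].
Therefore phi_hat_1 = 0.1020.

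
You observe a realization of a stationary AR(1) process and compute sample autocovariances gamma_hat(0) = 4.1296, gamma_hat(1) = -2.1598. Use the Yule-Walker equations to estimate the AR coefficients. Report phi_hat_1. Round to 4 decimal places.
\hat\phi_{1} = -0.5230

The Yule-Walker equations for an AR(p) process read, in matrix form,
  Gamma_p phi = r_p,   with   (Gamma_p)_{ij} = gamma(|i - j|),
                       (r_p)_i = gamma(i),   i,j = 1..p.
Substitute the sample gammas (Toeplitz matrix and right-hand side of size 1):
  Gamma_p = [[4.1296]]
  r_p     = [-2.1598]
With p = 1 this is the single equation gamma(0) phi_1 = gamma(1):
  phi_hat_1 = gamma(1) / gamma(0) = -2.1598 / 4.1296 = -0.5230.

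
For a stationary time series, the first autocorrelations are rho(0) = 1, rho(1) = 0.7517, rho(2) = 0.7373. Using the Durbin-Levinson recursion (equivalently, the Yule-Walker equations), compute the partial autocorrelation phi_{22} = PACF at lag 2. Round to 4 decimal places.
\phi_{22} = 0.3960

The PACF at lag k is phi_{kk}, the last component of the solution
to the Yule-Walker system G_k phi = r_k where
  (G_k)_{ij} = rho(|i - j|), (r_k)_i = rho(i), i,j = 1..k.
Equivalently, Durbin-Levinson gives phi_{kk} iteratively:
  phi_{11} = rho(1)
  phi_{kk} = [rho(k) - sum_{j=1..k-1} phi_{k-1,j} rho(k-j)]
            / [1 - sum_{j=1..k-1} phi_{k-1,j} rho(j)],
  phi_{k,j} = phi_{k-1,j} - phi_{kk} phi_{k-1,k-j},  j = 1..k-1.
Step k = 1:
  phi_11 = rho(1) = 0.7517.
Step k = 2:
  phi_22 = [rho(2) - phi_11 rho(1)] / [1 - phi_11 rho(1)] = [0.7373 - (0.7517)(0.7517)] / [1 - (0.7517)(0.7517)]
         = 0.17224711 / 0.43494711 = 0.396.
Therefore phi_{22} = 0.3960.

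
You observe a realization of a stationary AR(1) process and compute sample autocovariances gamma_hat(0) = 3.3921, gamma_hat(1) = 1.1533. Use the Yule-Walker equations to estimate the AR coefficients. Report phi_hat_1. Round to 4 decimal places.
\hat\phi_{1} = 0.3400

The Yule-Walker equations for an AR(p) process read, in matrix form,
  Gamma_p phi = r_p,   with   (Gamma_p)_{ij} = gamma(|i - j|),
                       (r_p)_i = gamma(i),   i,j = 1..p.
Substitute the sample gammas (Toeplitz matrix and right-hand side of size 1):
  Gamma_p = [[3.3921]]
  r_p     = [1.1533]
With p = 1 this is the single equation gamma(0) phi_1 = gamma(1):
  phi_hat_1 = gamma(1) / gamma(0) = 1.1533 / 3.3921 = 0.3400.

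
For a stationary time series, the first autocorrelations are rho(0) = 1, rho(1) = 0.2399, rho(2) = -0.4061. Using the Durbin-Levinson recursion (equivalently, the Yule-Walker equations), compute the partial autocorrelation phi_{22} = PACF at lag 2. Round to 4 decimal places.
\phi_{22} = -0.4920

The PACF at lag k is phi_{kk}, the last component of the solution
to the Yule-Walker system G_k phi = r_k where
  (G_k)_{ij} = rho(|i - j|), (r_k)_i = rho(i), i,j = 1..k.
Equivalently, Durbin-Levinson gives phi_{kk} iteratively:
  phi_{11} = rho(1)
  phi_{kk} = [rho(k) - sum_{j=1..k-1} phi_{k-1,j} rho(k-j)]
            / [1 - sum_{j=1..k-1} phi_{k-1,j} rho(j)],
  phi_{k,j} = phi_{k-1,j} - phi_{kk} phi_{k-1,k-j},  j = 1..k-1.
Step k = 1:
  phi_11 = rho(1) = 0.2399.
Step k = 2:
  phi_22 = [rho(2) - phi_11 rho(1)] / [1 - phi_11 rho(1)] = [-0.4061 - (0.2399)(0.2399)] / [1 - (0.2399)(0.2399)]
         = -0.46365201 / 0.94244799 = -0.492.
Therefore phi_{22} = -0.4920.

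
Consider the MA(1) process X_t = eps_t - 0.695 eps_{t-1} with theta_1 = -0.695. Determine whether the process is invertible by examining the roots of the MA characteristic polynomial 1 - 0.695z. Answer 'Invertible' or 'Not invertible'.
\text{Invertible}

The MA(q) characteristic polynomial is P(z) = 1 - 0.695z.
Invertibility requires all roots to lie outside the unit circle, i.e. |z| > 1 for every root.
This is linear in z: 1 + (-0.695) z = 0  =>  z = -1/(-0.695) = 1.438849,  |z| = 1.438849.
Moduli of all roots: 1.4388.
All moduli strictly greater than 1? Yes.
Verdict: Invertible.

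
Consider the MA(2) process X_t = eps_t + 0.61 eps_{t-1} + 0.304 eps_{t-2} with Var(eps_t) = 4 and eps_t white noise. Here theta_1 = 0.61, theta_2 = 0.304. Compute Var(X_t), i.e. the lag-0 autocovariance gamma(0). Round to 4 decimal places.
\gamma(0) = 5.8581

For an MA(q) process X_t = eps_t + sum_i theta_i eps_{t-i} with
Var(eps_t) = sigma^2, the variance is
  gamma(0) = sigma^2 * (1 + sum_i theta_i^2).
  sum_i theta_i^2 = (0.61)^2 + (0.304)^2 = 0.3721 + 0.092416 = 0.464516.
  gamma(0) = 4 * (1 + 0.464516) = 4 * 1.464516 = 5.858064, which rounds to 5.8581.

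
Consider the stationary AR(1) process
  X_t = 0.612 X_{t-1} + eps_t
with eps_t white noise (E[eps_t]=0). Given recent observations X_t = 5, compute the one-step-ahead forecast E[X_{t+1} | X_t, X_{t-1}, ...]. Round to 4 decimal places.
E[X_{t+1} \mid \mathcal F_t] = 3.0600

For an AR(p) model X_t = c + sum_i phi_i X_{t-i} + eps_t, the
one-step-ahead conditional mean is
  E[X_{t+1} | X_t, ...] = c + sum_i phi_i X_{t+1-i}.
Substitute known values:
  E[X_{t+1} | ...] = (0.612) * (5)
                   = 3.0600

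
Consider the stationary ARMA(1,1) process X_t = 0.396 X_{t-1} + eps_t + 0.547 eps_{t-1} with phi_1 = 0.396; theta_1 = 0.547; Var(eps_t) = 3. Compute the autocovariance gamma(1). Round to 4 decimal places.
\gamma(1) = 4.0819

Multiply the model equation by X_{t-k} and take expectations. With theta_0 = psi_0 = 1 and psi_j the MA(infinity) weights, this gives
  gamma(k) - sum_i phi_i gamma(k-i) = c_k,
  c_k = sigma^2 * sum_{j=k..q} theta_j psi_{j-k}   (c_k = 0 for k > q),
using gamma(-m) = gamma(m).
psi-weights needed (psi_j = theta_j + sum_i phi_i psi_{j-i}):
  psi_1 = theta_1 + phi_1 = 0.547 + (0.396) = 0.943
Right-hand sides:
  c_0 = sigma^2 (1 + theta_1 psi_1) = 3 * (1 + (0.547)(0.943)) = 3 * 1.515821 = 4.547463
  c_1 = sigma^2 theta_1 = 3 * (0.547) = 1.641
  c_2 = 0
Equations for k = 0 and k = 1 (AR order 1):
  gamma(0) = phi_1 gamma(1) + c_0
  gamma(1) = phi_1 gamma(0) + c_1
Substituting the second into the first: gamma(0) (1 - phi_1^2) = c_0 + phi_1 c_1, so
  gamma(0) = (c_0 + phi_1 c_1) / (1 - phi_1^2) = (4.547463 + (0.396)(1.641)) / (1 - (0.396)^2) = 5.197299 / 0.843184 = 6.163897.
  gamma(1) = phi_1 gamma(0) + c_1 = (0.396)(6.163897) + (1.641) = 4.081903.
Therefore gamma(1) = 4.0819 (to 4 decimal places).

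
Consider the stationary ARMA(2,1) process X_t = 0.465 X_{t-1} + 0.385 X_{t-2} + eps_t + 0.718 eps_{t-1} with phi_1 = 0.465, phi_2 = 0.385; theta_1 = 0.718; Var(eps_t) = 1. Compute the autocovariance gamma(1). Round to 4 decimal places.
\gamma(1) = 6.5586

Multiply the model equation by X_{t-k} and take expectations. With theta_0 = psi_0 = 1 and psi_j the MA(infinity) weights, this gives
  gamma(k) - sum_i phi_i gamma(k-i) = c_k,
  c_k = sigma^2 * sum_{j=k..q} theta_j psi_{j-k}   (c_k = 0 for k > q),
using gamma(-m) = gamma(m).
psi-weights needed (psi_j = theta_j + sum_i phi_i psi_{j-i}):
  psi_1 = theta_1 + phi_1 = 0.718 + (0.465) = 1.183
Right-hand sides:
  c_0 = sigma^2 (1 + theta_1 psi_1) = 1 * (1 + (0.718)(1.183)) = 1 * 1.849394 = 1.849394
  c_1 = sigma^2 theta_1 = 1 * (0.718) = 0.718
  c_2 = 0
Equations for k = 0, 1, 2 (AR order 2, c_2 = 0):
  (E0) gamma(0) = phi_1 gamma(1) + phi_2 gamma(2) + c_0
  (E1) gamma(1) = phi_1 gamma(0) + phi_2 gamma(1) + c_1
  (E2) gamma(2) = phi_1 gamma(1) + phi_2 gamma(0)
From (E1): gamma(1) = A gamma(0) + B with
  A = phi_1 / (1 - phi_2) = 0.465 / 0.615 = 0.756098,   B = c_1 / (1 - phi_2) = 0.718 / 0.615 = 1.16748.
Insert (E2) into (E0): gamma(0) (1 - phi_2^2) = phi_1 (1 + phi_2) gamma(1) + c_0.
  phi_1 (1 + phi_2) = (0.465)(1.385) = 0.644025,   1 - phi_2^2 = 0.851775.
Replace gamma(1) by A gamma(0) + B and collect gamma(0):
  gamma(0) [0.851775 - (0.644025)(0.756098)] = (0.644025)(1.16748) + 1.849394
  gamma(0) * 0.364829 = 2.60128
  gamma(0) = 2.60128 / 0.364829 = 7.13013.
  gamma(1) = A gamma(0) + B = (0.756098)(7.13013) + (1.16748) = 6.558554.
Therefore gamma(1) = 6.5586 (to 4 decimal places).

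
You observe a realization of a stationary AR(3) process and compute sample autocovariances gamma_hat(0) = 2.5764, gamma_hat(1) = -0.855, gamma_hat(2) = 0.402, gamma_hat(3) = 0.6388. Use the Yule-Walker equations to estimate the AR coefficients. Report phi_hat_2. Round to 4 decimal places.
\hat\phi_{2} = 0.1630

The Yule-Walker equations for an AR(p) process read, in matrix form,
  Gamma_p phi = r_p,   with   (Gamma_p)_{ij} = gamma(|i - j|),
                       (r_p)_i = gamma(i),   i,j = 1..p.
Substitute the sample gammas (Toeplitz matrix and right-hand side of size 3):
  Gamma_p = [[2.5764, -0.855, 0.402], [-0.855, 2.5764, -0.855], [0.402, -0.855, 2.5764]]
  r_p     = [-0.855, 0.402, 0.6388]
Written out (R1..R3):
  (R1) 2.5764 phi_1 - 0.855 phi_2 + 0.402 phi_3 = -0.855
  (R2) -0.855 phi_1 + 2.5764 phi_2 - 0.855 phi_3 = 0.402
  (R3) 0.402 phi_1 - 0.855 phi_2 + 2.5764 phi_3 = 0.6388
Gaussian elimination:
  R2 <- R2 - (-0.855/2.5764) R1 = R2 - (-0.331858) R1:  2.292661 phi_2 - 0.721593 phi_3 = 0.118261
  R3 <- R3 - (0.402/2.5764) R1 = R3 - (0.156032) R1:  -0.721593 phi_2 + 2.513675 phi_3 = 0.772207
  R3 <- R3 - (-0.721593/2.292661) R2 = R3 - (-0.31474) R2:  2.286561 phi_3 = 0.809429
Back-substitution:
  phi_hat_3 = 0.809429 / 2.286561 = 0.353994
  phi_hat_2 = (0.118261 - (-0.721593)(0.353994)) / 2.292661 = 0.162999
  phi_hat_1 = (-0.855 - (-0.855)(0.162999) - (0.402)(0.353994)) / 2.5764 = -0.333
So phi_hat = [-0.3330, 0.1630, 0.3540].
Therefore phi_hat_2 = 0.1630.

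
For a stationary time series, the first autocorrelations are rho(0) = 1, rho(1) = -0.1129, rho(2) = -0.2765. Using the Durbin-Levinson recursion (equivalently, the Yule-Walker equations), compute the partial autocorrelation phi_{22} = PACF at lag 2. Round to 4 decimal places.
\phi_{22} = -0.2930

The PACF at lag k is phi_{kk}, the last component of the solution
to the Yule-Walker system G_k phi = r_k where
  (G_k)_{ij} = rho(|i - j|), (r_k)_i = rho(i), i,j = 1..k.
Equivalently, Durbin-Levinson gives phi_{kk} iteratively:
  phi_{11} = rho(1)
  phi_{kk} = [rho(k) - sum_{j=1..k-1} phi_{k-1,j} rho(k-j)]
            / [1 - sum_{j=1..k-1} phi_{k-1,j} rho(j)],
  phi_{k,j} = phi_{k-1,j} - phi_{kk} phi_{k-1,k-j},  j = 1..k-1.
Step k = 1:
  phi_11 = rho(1) = -0.1129.
Step k = 2:
  phi_22 = [rho(2) - phi_11 rho(1)] / [1 - phi_11 rho(1)] = [-0.2765 - (-0.1129)(-0.1129)] / [1 - (-0.1129)(-0.1129)]
         = -0.28924641 / 0.98725359 = -0.293.
Therefore phi_{22} = -0.2930.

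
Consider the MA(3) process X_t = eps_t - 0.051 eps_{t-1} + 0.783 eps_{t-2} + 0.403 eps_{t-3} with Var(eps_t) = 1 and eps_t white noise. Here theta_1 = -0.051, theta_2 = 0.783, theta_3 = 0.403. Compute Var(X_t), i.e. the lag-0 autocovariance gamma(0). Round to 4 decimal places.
\gamma(0) = 1.7781

For an MA(q) process X_t = eps_t + sum_i theta_i eps_{t-i} with
Var(eps_t) = sigma^2, the variance is
  gamma(0) = sigma^2 * (1 + sum_i theta_i^2).
  sum_i theta_i^2 = (-0.051)^2 + (0.783)^2 + (0.403)^2 = 0.002601 + 0.613089 + 0.162409 = 0.778099.
  gamma(0) = 1 * (1 + 0.778099) = 1 * 1.778099 = 1.778099, which rounds to 1.7781.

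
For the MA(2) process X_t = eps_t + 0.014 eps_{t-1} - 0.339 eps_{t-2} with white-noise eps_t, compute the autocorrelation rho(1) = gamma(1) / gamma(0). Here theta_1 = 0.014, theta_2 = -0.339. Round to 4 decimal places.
\rho(1) = 0.0083

For an MA(q) process with theta_0 = 1, the autocovariance is
  gamma(k) = sigma^2 * sum_{i=0..q-k} theta_i * theta_{i+k},
and rho(k) = gamma(k) / gamma(0). Sigma^2 cancels.
  numerator   = (1)*(0.014) + (0.014)*(-0.339) = 0.009254.
  denominator = (1)^2 + (0.014)^2 + (-0.339)^2 = 1.115117.
  rho(1) = 0.009254 / 1.115117 = 0.0083.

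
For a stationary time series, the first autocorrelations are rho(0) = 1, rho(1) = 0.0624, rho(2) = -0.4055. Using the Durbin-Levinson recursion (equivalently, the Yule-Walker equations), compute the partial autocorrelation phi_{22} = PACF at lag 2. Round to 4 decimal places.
\phi_{22} = -0.4110

The PACF at lag k is phi_{kk}, the last component of the solution
to the Yule-Walker system G_k phi = r_k where
  (G_k)_{ij} = rho(|i - j|), (r_k)_i = rho(i), i,j = 1..k.
Equivalently, Durbin-Levinson gives phi_{kk} iteratively:
  phi_{11} = rho(1)
  phi_{kk} = [rho(k) - sum_{j=1..k-1} phi_{k-1,j} rho(k-j)]
            / [1 - sum_{j=1..k-1} phi_{k-1,j} rho(j)],
  phi_{k,j} = phi_{k-1,j} - phi_{kk} phi_{k-1,k-j},  j = 1..k-1.
Step k = 1:
  phi_11 = rho(1) = 0.0624.
Step k = 2:
  phi_22 = [rho(2) - phi_11 rho(1)] / [1 - phi_11 rho(1)] = [-0.4055 - (0.0624)(0.0624)] / [1 - (0.0624)(0.0624)]
         = -0.40939376 / 0.99610624 = -0.411.
Therefore phi_{22} = -0.4110.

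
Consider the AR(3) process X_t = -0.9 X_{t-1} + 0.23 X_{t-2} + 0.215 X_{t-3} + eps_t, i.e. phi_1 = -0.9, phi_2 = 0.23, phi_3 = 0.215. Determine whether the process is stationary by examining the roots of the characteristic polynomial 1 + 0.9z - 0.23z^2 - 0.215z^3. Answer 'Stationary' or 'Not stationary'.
\text{Stationary}

The AR(p) characteristic polynomial is P(z) = 1 + 0.9z - 0.23z^2 - 0.215z^3.
Stationarity requires all roots to lie outside the unit circle, i.e. |z| > 1 for every root.
Degree 3: look for a simple real root z0 first, then factor out (1 - z/z0) and solve the remaining quadratic.
Testing z0 = -2: P(-2) = 1 + (0.9)(-2) + (-0.23)(-2)^2 + (-0.215)(-2)^3
  = 1 + (-1.8) + (-0.92) + (1.72) = 0.  So z_0 = -2 is a root, |z_0| = 2.
Divide out the factor (1 + 0.5 z) = (1 - z/z0) (since 1/z0 = -0.5):
  P(z) = (1 + 0.5 z)(1 + (0.4) z + (-0.43) z^2)
  [check: z-coef 0.4 - (-0.5) = 0.9; z^2-coef -0.43 - (-0.5)(0.4) = -0.23; z^3-coef -(-0.5)(-0.43) = -0.215.]
Remaining roots from the quadratic factor 1 + (0.4) z + (-0.43) z^2:
  Set 1 + (0.4) z + (-0.43) z^2 = 0, i.e. a z^2 + b z + c = 0 with a = -0.43, b = 0.4, c = 1.
  Discriminant D = b^2 - 4ac = (0.4)^2 - 4*(-0.43)*1 = 0.16 - (-1.72) = 1.88.
  D >= 0, so the roots are real: z = (-b +/- sqrt(D)) / (2a) = (-0.4 +/- 1.371131) / (-0.86).
    z_1 = (-0.4 + 1.371131) / (-0.86) = -1.1292,   |z_1| = 1.1292.
    z_2 = (-0.4 - 1.371131) / (-0.86) = 2.0595,   |z_2| = 2.0595.
Moduli of all roots: 2.0000, 1.1292, 2.0595.
All moduli strictly greater than 1? Yes.
Verdict: Stationary.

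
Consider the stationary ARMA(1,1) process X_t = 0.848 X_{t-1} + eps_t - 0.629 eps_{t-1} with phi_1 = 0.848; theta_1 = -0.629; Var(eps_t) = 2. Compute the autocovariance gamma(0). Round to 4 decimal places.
\gamma(0) = 2.3415

Multiply the model equation by X_{t-k} and take expectations. With theta_0 = psi_0 = 1 and psi_j the MA(infinity) weights, this gives
  gamma(k) - sum_i phi_i gamma(k-i) = c_k,
  c_k = sigma^2 * sum_{j=k..q} theta_j psi_{j-k}   (c_k = 0 for k > q),
using gamma(-m) = gamma(m).
psi-weights needed (psi_j = theta_j + sum_i phi_i psi_{j-i}):
  psi_1 = theta_1 + phi_1 = -0.629 + (0.848) = 0.219
Right-hand sides:
  c_0 = sigma^2 (1 + theta_1 psi_1) = 2 * (1 + (-0.629)(0.219)) = 2 * 0.862249 = 1.724498
  c_1 = sigma^2 theta_1 = 2 * (-0.629) = -1.258
  c_2 = 0
Equations for k = 0 and k = 1 (AR order 1):
  gamma(0) = phi_1 gamma(1) + c_0
  gamma(1) = phi_1 gamma(0) + c_1
Substituting the second into the first: gamma(0) (1 - phi_1^2) = c_0 + phi_1 c_1, so
  gamma(0) = (c_0 + phi_1 c_1) / (1 - phi_1^2) = (1.724498 + (0.848)(-1.258)) / (1 - (0.848)^2) = 0.657714 / 0.280896 = 2.341486.
Therefore gamma(0) = 2.3415 (to 4 decimal places).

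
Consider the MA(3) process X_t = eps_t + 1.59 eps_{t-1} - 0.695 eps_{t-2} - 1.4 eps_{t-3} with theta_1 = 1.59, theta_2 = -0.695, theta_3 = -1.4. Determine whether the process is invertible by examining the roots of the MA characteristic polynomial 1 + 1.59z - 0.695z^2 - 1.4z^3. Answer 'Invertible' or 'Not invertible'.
\text{Not invertible}

The MA(q) characteristic polynomial is P(z) = 1 + 1.59z - 0.695z^2 - 1.4z^3.
Invertibility requires all roots to lie outside the unit circle, i.e. |z| > 1 for every root.
Degree 3: look for a simple real root z0 first, then factor out (1 - z/z0) and solve the remaining quadratic.
Testing z0 = -0.8: P(-0.8) = 1 + (1.59)(-0.8) + (-0.695)(-0.8)^2 + (-1.4)(-0.8)^3
  = 1 + (-1.272) + (-0.4448) + (0.7168) = 0.  So z_0 = -0.8 is a root, |z_0| = 0.8.
Divide out the factor (1 + 1.25 z) = (1 - z/z0) (since 1/z0 = -1.25):
  P(z) = (1 + 1.25 z)(1 + (0.34) z + (-1.12) z^2)
  [check: z-coef 0.34 - (-1.25) = 1.59; z^2-coef -1.12 - (-1.25)(0.34) = -0.695; z^3-coef -(-1.25)(-1.12) = -1.4.]
Remaining roots from the quadratic factor 1 + (0.34) z + (-1.12) z^2:
  Set 1 + (0.34) z + (-1.12) z^2 = 0, i.e. a z^2 + b z + c = 0 with a = -1.12, b = 0.34, c = 1.
  Discriminant D = b^2 - 4ac = (0.34)^2 - 4*(-1.12)*1 = 0.1156 - (-4.48) = 4.5956.
  D >= 0, so the roots are real: z = (-b +/- sqrt(D)) / (2a) = (-0.34 +/- 2.143735) / (-2.24).
    z_1 = (-0.34 + 2.143735) / (-2.24) = -0.8052,   |z_1| = 0.8052.
    z_2 = (-0.34 - 2.143735) / (-2.24) = 1.1088,   |z_2| = 1.1088.
Moduli of all roots: 0.8000, 0.8052, 1.1088.
All moduli strictly greater than 1? No.
Verdict: Not invertible.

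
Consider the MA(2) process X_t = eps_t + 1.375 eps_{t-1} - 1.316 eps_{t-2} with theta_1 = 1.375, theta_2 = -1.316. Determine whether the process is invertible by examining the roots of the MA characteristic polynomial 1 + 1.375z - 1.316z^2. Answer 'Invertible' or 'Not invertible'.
\text{Not invertible}

The MA(q) characteristic polynomial is P(z) = 1 + 1.375z - 1.316z^2.
Invertibility requires all roots to lie outside the unit circle, i.e. |z| > 1 for every root.
Set 1 + (1.375) z + (-1.316) z^2 = 0, i.e. a z^2 + b z + c = 0 with a = -1.316, b = 1.375, c = 1.
Discriminant D = b^2 - 4ac = (1.375)^2 - 4*(-1.316)*1 = 1.890625 - (-5.264) = 7.154625.
D >= 0, so the roots are real: z = (-b +/- sqrt(D)) / (2a) = (-1.375 +/- 2.674813) / (-2.632).
  z_1 = (-1.375 + 2.674813) / (-2.632) = -0.4938,   |z_1| = 0.4938.
  z_2 = (-1.375 - 2.674813) / (-2.632) = 1.5387,   |z_2| = 1.5387.
Moduli of all roots: 0.4938, 1.5387.
All moduli strictly greater than 1? No.
Verdict: Not invertible.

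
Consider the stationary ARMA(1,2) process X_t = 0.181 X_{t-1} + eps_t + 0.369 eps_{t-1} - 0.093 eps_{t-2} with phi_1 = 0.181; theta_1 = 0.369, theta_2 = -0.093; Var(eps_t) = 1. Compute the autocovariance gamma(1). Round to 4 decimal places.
\gamma(1) = 0.5536

Multiply the model equation by X_{t-k} and take expectations. With theta_0 = psi_0 = 1 and psi_j the MA(infinity) weights, this gives
  gamma(k) - sum_i phi_i gamma(k-i) = c_k,
  c_k = sigma^2 * sum_{j=k..q} theta_j psi_{j-k}   (c_k = 0 for k > q),
using gamma(-m) = gamma(m).
psi-weights needed (psi_j = theta_j + sum_i phi_i psi_{j-i}):
  psi_1 = theta_1 + phi_1 = 0.369 + (0.181) = 0.55
  psi_2 = theta_2 + phi_1 psi_1 = -0.093 + (0.181)(0.55) = 0.00655
Right-hand sides:
  c_0 = sigma^2 (1 + theta_1 psi_1 + theta_2 psi_2) = 1 * (1 + (0.369)(0.55) + (-0.093)(0.00655)) = 1 * 1.202341 = 1.202341
  c_1 = sigma^2 (theta_1 + theta_2 psi_1) = 1 * (0.369 + (-0.093)(0.55)) = 0.31785
  c_2 = sigma^2 theta_2 = 1 * (-0.093) = -0.093
Equations for k = 0 and k = 1 (AR order 1):
  gamma(0) = phi_1 gamma(1) + c_0
  gamma(1) = phi_1 gamma(0) + c_1
Substituting the second into the first: gamma(0) (1 - phi_1^2) = c_0 + phi_1 c_1, so
  gamma(0) = (c_0 + phi_1 c_1) / (1 - phi_1^2) = (1.202341 + (0.181)(0.31785)) / (1 - (0.181)^2) = 1.259872 / 0.967239 = 1.302544.
  gamma(1) = phi_1 gamma(0) + c_1 = (0.181)(1.302544) + (0.31785) = 0.553611.
Therefore gamma(1) = 0.5536 (to 4 decimal places).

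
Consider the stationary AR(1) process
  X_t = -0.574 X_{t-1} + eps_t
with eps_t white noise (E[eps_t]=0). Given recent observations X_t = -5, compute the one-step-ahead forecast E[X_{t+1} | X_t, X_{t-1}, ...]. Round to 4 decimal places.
E[X_{t+1} \mid \mathcal F_t] = 2.8700

For an AR(p) model X_t = c + sum_i phi_i X_{t-i} + eps_t, the
one-step-ahead conditional mean is
  E[X_{t+1} | X_t, ...] = c + sum_i phi_i X_{t+1-i}.
Substitute known values:
  E[X_{t+1} | ...] = (-0.574) * (-5)
                   = 2.8700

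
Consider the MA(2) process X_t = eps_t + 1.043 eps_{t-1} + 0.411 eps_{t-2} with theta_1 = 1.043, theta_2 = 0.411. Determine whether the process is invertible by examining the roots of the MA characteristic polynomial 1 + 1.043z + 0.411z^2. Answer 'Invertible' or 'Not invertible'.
\text{Invertible}

The MA(q) characteristic polynomial is P(z) = 1 + 1.043z + 0.411z^2.
Invertibility requires all roots to lie outside the unit circle, i.e. |z| > 1 for every root.
Set 1 + (1.043) z + (0.411) z^2 = 0, i.e. a z^2 + b z + c = 0 with a = 0.411, b = 1.043, c = 1.
Discriminant D = b^2 - 4ac = (1.043)^2 - 4*(0.411)*1 = 1.087849 - (1.644) = -0.556151.
D < 0, so the roots are the complex-conjugate pair z = (-b +/- i sqrt(-D)) / (2a) = -1.2689 +/- 0.9072i.
For a conjugate pair |z|^2 = z * conj(z) = (product of roots) = c/a = 1/(0.411) = 2.43309, so |z| = sqrt(2.43309) = 1.5598 for both roots.
Moduli of all roots: 1.5598, 1.5598.
All moduli strictly greater than 1? Yes.
Verdict: Invertible.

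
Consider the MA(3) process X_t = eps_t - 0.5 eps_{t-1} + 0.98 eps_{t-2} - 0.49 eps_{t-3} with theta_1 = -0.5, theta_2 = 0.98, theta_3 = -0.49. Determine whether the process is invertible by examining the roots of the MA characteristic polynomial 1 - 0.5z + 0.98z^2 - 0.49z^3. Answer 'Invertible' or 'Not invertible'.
\text{Invertible}

The MA(q) characteristic polynomial is P(z) = 1 - 0.5z + 0.98z^2 - 0.49z^3.
Invertibility requires all roots to lie outside the unit circle, i.e. |z| > 1 for every root.
Degree 3: look for a simple real root z0 first, then factor out (1 - z/z0) and solve the remaining quadratic.
Testing z0 = 2: P(2) = 1 + (-0.5)(2) + (0.98)(2)^2 + (-0.49)(2)^3
  = 1 + (-1) + (3.92) + (-3.92) = 0.  So z_0 = 2 is a root, |z_0| = 2.
Divide out the factor (1 - 0.5 z) = (1 - z/z0) (since 1/z0 = 0.5):
  P(z) = (1 - 0.5 z)(1 + (0) z + (0.98) z^2)
  [check: z-coef 0 - (0.5) = -0.5; z^2-coef 0.98 - (0.5)(0) = 0.98; z^3-coef -(0.5)(0.98) = -0.49.]
Remaining roots from the quadratic factor 1 + (0) z + (0.98) z^2:
  Set 1 + (0) z + (0.98) z^2 = 0, i.e. a z^2 + b z + c = 0 with a = 0.98, b = 0, c = 1.
  Discriminant D = b^2 - 4ac = (0)^2 - 4*(0.98)*1 = 0 - (3.92) = -3.92.
  D < 0, so the roots are the complex-conjugate pair z = (-b +/- i sqrt(-D)) / (2a) = 0 +/- 1.0102i.
  For a conjugate pair |z|^2 = z * conj(z) = (product of roots) = c/a = 1/(0.98) = 1.020408, so |z| = sqrt(1.020408) = 1.0102 for both roots.
Moduli of all roots: 2.0000, 1.0102, 1.0102.
All moduli strictly greater than 1? Yes.
Verdict: Invertible.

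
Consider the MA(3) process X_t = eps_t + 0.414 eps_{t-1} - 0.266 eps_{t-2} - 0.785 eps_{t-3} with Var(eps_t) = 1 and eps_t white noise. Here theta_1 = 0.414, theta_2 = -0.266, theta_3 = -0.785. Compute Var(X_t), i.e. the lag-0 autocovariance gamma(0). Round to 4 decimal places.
\gamma(0) = 1.8584

For an MA(q) process X_t = eps_t + sum_i theta_i eps_{t-i} with
Var(eps_t) = sigma^2, the variance is
  gamma(0) = sigma^2 * (1 + sum_i theta_i^2).
  sum_i theta_i^2 = (0.414)^2 + (-0.266)^2 + (-0.785)^2 = 0.171396 + 0.070756 + 0.616225 = 0.858377.
  gamma(0) = 1 * (1 + 0.858377) = 1 * 1.858377 = 1.858377, which rounds to 1.8584.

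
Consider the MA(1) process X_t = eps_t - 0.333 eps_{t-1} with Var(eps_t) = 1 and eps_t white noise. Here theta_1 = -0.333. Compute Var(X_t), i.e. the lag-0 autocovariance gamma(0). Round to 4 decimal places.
\gamma(0) = 1.1109

For an MA(q) process X_t = eps_t + sum_i theta_i eps_{t-i} with
Var(eps_t) = sigma^2, the variance is
  gamma(0) = sigma^2 * (1 + sum_i theta_i^2).
  sum_i theta_i^2 = (-0.333)^2 = 0.110889.
  gamma(0) = 1 * (1 + 0.110889) = 1 * 1.110889 = 1.110889, which rounds to 1.1109.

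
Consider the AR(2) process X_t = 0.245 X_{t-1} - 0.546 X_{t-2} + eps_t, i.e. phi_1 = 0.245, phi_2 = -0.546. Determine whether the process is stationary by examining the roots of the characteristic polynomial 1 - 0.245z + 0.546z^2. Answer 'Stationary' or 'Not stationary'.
\text{Stationary}

The AR(p) characteristic polynomial is P(z) = 1 - 0.245z + 0.546z^2.
Stationarity requires all roots to lie outside the unit circle, i.e. |z| > 1 for every root.
Set 1 + (-0.245) z + (0.546) z^2 = 0, i.e. a z^2 + b z + c = 0 with a = 0.546, b = -0.245, c = 1.
Discriminant D = b^2 - 4ac = (-0.245)^2 - 4*(0.546)*1 = 0.060025 - (2.184) = -2.123975.
D < 0, so the roots are the complex-conjugate pair z = (-b +/- i sqrt(-D)) / (2a) = 0.2244 +/- 1.3346i.
For a conjugate pair |z|^2 = z * conj(z) = (product of roots) = c/a = 1/(0.546) = 1.831502, so |z| = sqrt(1.831502) = 1.3533 for both roots.
Moduli of all roots: 1.3533, 1.3533.
All moduli strictly greater than 1? Yes.
Verdict: Stationary.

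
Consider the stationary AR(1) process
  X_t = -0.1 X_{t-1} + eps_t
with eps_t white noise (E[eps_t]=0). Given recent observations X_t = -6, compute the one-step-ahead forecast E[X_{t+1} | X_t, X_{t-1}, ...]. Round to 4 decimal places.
E[X_{t+1} \mid \mathcal F_t] = 0.6000

For an AR(p) model X_t = c + sum_i phi_i X_{t-i} + eps_t, the
one-step-ahead conditional mean is
  E[X_{t+1} | X_t, ...] = c + sum_i phi_i X_{t+1-i}.
Substitute known values:
  E[X_{t+1} | ...] = (-0.1) * (-6)
                   = 0.6000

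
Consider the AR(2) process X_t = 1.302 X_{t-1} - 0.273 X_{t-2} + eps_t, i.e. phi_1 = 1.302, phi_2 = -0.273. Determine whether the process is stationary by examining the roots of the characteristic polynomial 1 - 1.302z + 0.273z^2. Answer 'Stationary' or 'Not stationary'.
\text{Not stationary}

The AR(p) characteristic polynomial is P(z) = 1 - 1.302z + 0.273z^2.
Stationarity requires all roots to lie outside the unit circle, i.e. |z| > 1 for every root.
Set 1 + (-1.302) z + (0.273) z^2 = 0, i.e. a z^2 + b z + c = 0 with a = 0.273, b = -1.302, c = 1.
Discriminant D = b^2 - 4ac = (-1.302)^2 - 4*(0.273)*1 = 1.695204 - (1.092) = 0.603204.
D >= 0, so the roots are real: z = (-b +/- sqrt(D)) / (2a) = (1.302 +/- 0.776662) / (0.546).
  z_1 = (1.302 + 0.776662) / (0.546) = 3.8071,   |z_1| = 3.8071.
  z_2 = (1.302 - 0.776662) / (0.546) = 0.9622,   |z_2| = 0.9622.
Moduli of all roots: 3.8071, 0.9622.
All moduli strictly greater than 1? No.
Verdict: Not stationary.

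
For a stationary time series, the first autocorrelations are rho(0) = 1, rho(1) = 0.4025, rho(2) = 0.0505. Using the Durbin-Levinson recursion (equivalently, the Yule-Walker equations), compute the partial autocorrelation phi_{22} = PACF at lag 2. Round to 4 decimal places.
\phi_{22} = -0.1331

The PACF at lag k is phi_{kk}, the last component of the solution
to the Yule-Walker system G_k phi = r_k where
  (G_k)_{ij} = rho(|i - j|), (r_k)_i = rho(i), i,j = 1..k.
Equivalently, Durbin-Levinson gives phi_{kk} iteratively:
  phi_{11} = rho(1)
  phi_{kk} = [rho(k) - sum_{j=1..k-1} phi_{k-1,j} rho(k-j)]
            / [1 - sum_{j=1..k-1} phi_{k-1,j} rho(j)],
  phi_{k,j} = phi_{k-1,j} - phi_{kk} phi_{k-1,k-j},  j = 1..k-1.
Step k = 1:
  phi_11 = rho(1) = 0.4025.
Step k = 2:
  phi_22 = [rho(2) - phi_11 rho(1)] / [1 - phi_11 rho(1)] = [0.0505 - (0.4025)(0.4025)] / [1 - (0.4025)(0.4025)]
         = -0.11150625 / 0.83799375 = -0.1331.
Therefore phi_{22} = -0.1331.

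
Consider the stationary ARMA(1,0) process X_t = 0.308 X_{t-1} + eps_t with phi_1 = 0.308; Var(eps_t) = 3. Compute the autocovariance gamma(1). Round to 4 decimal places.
\gamma(1) = 1.0208

Multiply the model equation by X_{t-k} and take expectations. With theta_0 = psi_0 = 1 and psi_j the MA(infinity) weights, this gives
  gamma(k) - sum_i phi_i gamma(k-i) = c_k,
  c_k = sigma^2 * sum_{j=k..q} theta_j psi_{j-k}   (c_k = 0 for k > q),
using gamma(-m) = gamma(m).
Pure AR (q = 0): c_0 = sigma^2 = 3, c_k = 0 for k >= 1.
Equations for k = 0 and k = 1 (AR order 1):
  gamma(0) = phi_1 gamma(1) + c_0
  gamma(1) = phi_1 gamma(0) + c_1
Substituting the second into the first: gamma(0) (1 - phi_1^2) = c_0 + phi_1 c_1, so
  gamma(0) = c_0 / (1 - phi_1^2) = 3 / (1 - (0.308)^2) = 3 / 0.905136 = 3.314419.
  gamma(1) = phi_1 gamma(0) = (0.308)(3.314419) = 1.020841.
Therefore gamma(1) = 1.0208 (to 4 decimal places).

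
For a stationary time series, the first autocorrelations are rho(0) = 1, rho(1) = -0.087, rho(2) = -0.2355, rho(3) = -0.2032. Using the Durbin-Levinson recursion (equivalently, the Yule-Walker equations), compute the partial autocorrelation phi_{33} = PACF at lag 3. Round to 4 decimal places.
\phi_{33} = -0.2680

The PACF at lag k is phi_{kk}, the last component of the solution
to the Yule-Walker system G_k phi = r_k where
  (G_k)_{ij} = rho(|i - j|), (r_k)_i = rho(i), i,j = 1..k.
Equivalently, Durbin-Levinson gives phi_{kk} iteratively:
  phi_{11} = rho(1)
  phi_{kk} = [rho(k) - sum_{j=1..k-1} phi_{k-1,j} rho(k-j)]
            / [1 - sum_{j=1..k-1} phi_{k-1,j} rho(j)],
  phi_{k,j} = phi_{k-1,j} - phi_{kk} phi_{k-1,k-j},  j = 1..k-1.
Step k = 1:
  phi_11 = rho(1) = -0.087.
Step k = 2:
  phi_22 = [rho(2) - phi_11 rho(1)] / [1 - phi_11 rho(1)] = [-0.2355 - (-0.087)(-0.087)] / [1 - (-0.087)(-0.087)]
         = -0.243069 / 0.992431 = -0.244923.
  Update: phi_21 = phi_11 - phi_22 phi_11 = -0.087 - (-0.244923)(-0.087) = -0.108308.
Step k = 3:
  phi_33 = [rho(3) - phi_21 rho(2) - phi_22 rho(1)] / [1 - phi_21 rho(1) - phi_22 rho(2)]
    numerator   = -0.2032 - (-0.108308)(-0.2355) - (-0.244923)(-0.087) = -0.25001489
    denominator = 1 - (-0.108308)(-0.087) - (-0.244923)(-0.2355) = 0.93289785
  phi_33 = -0.25001489 / 0.93289785 = -0.268.
Therefore phi_{33} = -0.2680.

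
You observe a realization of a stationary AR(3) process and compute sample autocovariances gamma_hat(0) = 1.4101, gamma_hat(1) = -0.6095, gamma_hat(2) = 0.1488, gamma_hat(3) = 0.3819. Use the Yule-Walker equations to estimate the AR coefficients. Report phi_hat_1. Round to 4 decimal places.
\hat\phi_{1} = -0.4410

The Yule-Walker equations for an AR(p) process read, in matrix form,
  Gamma_p phi = r_p,   with   (Gamma_p)_{ij} = gamma(|i - j|),
                       (r_p)_i = gamma(i),   i,j = 1..p.
Substitute the sample gammas (Toeplitz matrix and right-hand side of size 3):
  Gamma_p = [[1.4101, -0.6095, 0.1488], [-0.6095, 1.4101, -0.6095], [0.1488, -0.6095, 1.4101]]
  r_p     = [-0.6095, 0.1488, 0.3819]
Written out (R1..R3):
  (R1) 1.4101 phi_1 - 0.6095 phi_2 + 0.1488 phi_3 = -0.6095
  (R2) -0.6095 phi_1 + 1.4101 phi_2 - 0.6095 phi_3 = 0.1488
  (R3) 0.1488 phi_1 - 0.6095 phi_2 + 1.4101 phi_3 = 0.3819
Gaussian elimination:
  R2 <- R2 - (-0.6095/1.4101) R1 = R2 - (-0.432239) R1:  1.14665 phi_2 - 0.545183 phi_3 = -0.11465
  R3 <- R3 - (0.1488/1.4101) R1 = R3 - (0.105524) R1:  -0.545183 phi_2 + 1.394398 phi_3 = 0.446217
  R3 <- R3 - (-0.545183/1.14665) R2 = R3 - (-0.475457) R2:  1.135187 phi_3 = 0.391706
Back-substitution:
  phi_hat_3 = 0.391706 / 1.135187 = 0.345059
  phi_hat_2 = (-0.11465 - (-0.545183)(0.345059)) / 1.14665 = 0.064074
  phi_hat_1 = (-0.6095 - (-0.6095)(0.064074) - (0.1488)(0.345059)) / 1.4101 = -0.440956
So phi_hat = [-0.4410, 0.0641, 0.3451].
Therefore phi_hat_1 = -0.4410.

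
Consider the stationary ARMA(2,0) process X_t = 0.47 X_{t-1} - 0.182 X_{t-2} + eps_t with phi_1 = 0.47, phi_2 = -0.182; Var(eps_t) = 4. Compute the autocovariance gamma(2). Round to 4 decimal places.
\gamma(2) = 0.0240

Multiply the model equation by X_{t-k} and take expectations. With theta_0 = psi_0 = 1 and psi_j the MA(infinity) weights, this gives
  gamma(k) - sum_i phi_i gamma(k-i) = c_k,
  c_k = sigma^2 * sum_{j=k..q} theta_j psi_{j-k}   (c_k = 0 for k > q),
using gamma(-m) = gamma(m).
Pure AR (q = 0): c_0 = sigma^2 = 4, c_k = 0 for k >= 1.
Equations for k = 0, 1, 2 (AR order 2, c_2 = 0):
  (E0) gamma(0) = phi_1 gamma(1) + phi_2 gamma(2) + c_0
  (E1) gamma(1) = phi_1 gamma(0) + phi_2 gamma(1) + c_1
  (E2) gamma(2) = phi_1 gamma(1) + phi_2 gamma(0)
From (E1): gamma(1) = A gamma(0) + B with
  A = phi_1 / (1 - phi_2) = 0.47 / 1.182 = 0.397631,   B = c_1 / (1 - phi_2) = 0 / 1.182 = 0.
Insert (E2) into (E0): gamma(0) (1 - phi_2^2) = phi_1 (1 + phi_2) gamma(1) + c_0.
  phi_1 (1 + phi_2) = (0.47)(0.818) = 0.38446,   1 - phi_2^2 = 0.966876.
Replace gamma(1) by A gamma(0) + B and collect gamma(0):
  gamma(0) [0.966876 - (0.38446)(0.397631)] = c_0 = 4
  gamma(0) * 0.814003 = 4
  gamma(0) = 4 / 0.814003 = 4.913988.
  gamma(1) = A gamma(0) = (0.397631)(4.913988) = 1.953955.
  gamma(2) = phi_1 gamma(1) + phi_2 gamma(0) = (0.47)(1.953955) + (-0.182)(4.913988) = 0.024013.
Therefore gamma(2) = 0.0240 (to 4 decimal places).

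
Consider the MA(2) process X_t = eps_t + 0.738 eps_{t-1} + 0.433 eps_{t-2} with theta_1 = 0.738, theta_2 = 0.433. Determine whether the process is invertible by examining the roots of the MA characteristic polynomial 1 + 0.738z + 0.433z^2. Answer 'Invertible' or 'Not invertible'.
\text{Invertible}

The MA(q) characteristic polynomial is P(z) = 1 + 0.738z + 0.433z^2.
Invertibility requires all roots to lie outside the unit circle, i.e. |z| > 1 for every root.
Set 1 + (0.738) z + (0.433) z^2 = 0, i.e. a z^2 + b z + c = 0 with a = 0.433, b = 0.738, c = 1.
Discriminant D = b^2 - 4ac = (0.738)^2 - 4*(0.433)*1 = 0.544644 - (1.732) = -1.187356.
D < 0, so the roots are the complex-conjugate pair z = (-b +/- i sqrt(-D)) / (2a) = -0.8522 +/- 1.2583i.
For a conjugate pair |z|^2 = z * conj(z) = (product of roots) = c/a = 1/(0.433) = 2.309469, so |z| = sqrt(2.309469) = 1.5197 for both roots.
Moduli of all roots: 1.5197, 1.5197.
All moduli strictly greater than 1? Yes.
Verdict: Invertible.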